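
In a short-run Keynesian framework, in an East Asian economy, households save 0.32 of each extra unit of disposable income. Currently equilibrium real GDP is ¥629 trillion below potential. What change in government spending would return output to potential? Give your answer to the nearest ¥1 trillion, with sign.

+¥201 trillion

MPC = 1 − MPS = 1 − 0.32 = 0.68.
Spending multiplier = 1/(1 − MPC) = 1/(1 − 0.68) = 1/0.32 = 3.125.
Need ΔY = +¥629 trillion, so ΔG = ΔY/k = (+¥629 trillion) × 0.32 ≈ +¥201 trillion.
The government should increase government spending by ¥201 trillion.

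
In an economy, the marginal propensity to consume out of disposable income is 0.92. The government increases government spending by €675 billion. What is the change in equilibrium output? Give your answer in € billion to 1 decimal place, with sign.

+€8,437.5 billion

Government-spending multiplier = 1/(1 − MPC) = 1/(1 − 0.92) = 1/0.08 = 12.5.
ΔY = k × ΔG = (+€675 billion) / 0.08 = +€8,437.5 billion.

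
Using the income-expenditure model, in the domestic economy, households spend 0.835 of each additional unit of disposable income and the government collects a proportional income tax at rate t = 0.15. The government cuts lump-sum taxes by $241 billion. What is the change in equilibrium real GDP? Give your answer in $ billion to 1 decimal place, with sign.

+$693.3 billion

A lump-sum tax change of −$241 billion shifts disposable income by +$241 billion; first-round consumption changes by −c × ΔT = −0.835 × (−$241 billion) = +$201.235 billion.
Expenditure multiplier = 1/(1 − c(1−t)) = 1/(1 − 0.835×0.85) = 1/0.29025 ≈ 3.445.
The tax multiplier is −c × k ≈ −2.877, so ΔY = k × (−c·ΔT) = (+$201.235 billion) / 0.29025 ≈ +$693.3 billion.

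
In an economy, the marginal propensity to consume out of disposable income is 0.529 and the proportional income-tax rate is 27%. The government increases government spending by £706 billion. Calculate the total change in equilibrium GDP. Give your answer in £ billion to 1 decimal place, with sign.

Spending multiplier = 1/(1 − c(1−t)) = 1/(1 − 0.529×0.73) = 1/0.61383 ≈ 1.629.
ΔY = k × ΔG = (+£706 billion) / 0.61383 ≈ +£1,150.2 billion.

+£1,150.2 billion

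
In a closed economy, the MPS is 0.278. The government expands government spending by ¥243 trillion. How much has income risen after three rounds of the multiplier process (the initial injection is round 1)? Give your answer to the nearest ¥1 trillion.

¥545 trillion

MPC = 1 − MPS = 1 − 0.278 = 0.722.
Round 1 adds ΔG = ¥243 trillion; each later round is MPC = 0.722 times the previous.
After 3 rounds: 243 + 175.446 + 126.672012 = ΔG·(1 − c^3)/(1 − c) = 243 × (1 − 0.376367048)/0.278 ≈ ¥545 trillion.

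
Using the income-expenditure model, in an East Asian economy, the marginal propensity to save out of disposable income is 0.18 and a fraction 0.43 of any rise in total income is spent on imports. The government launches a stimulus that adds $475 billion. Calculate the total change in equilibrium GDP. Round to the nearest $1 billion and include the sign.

MPC = 1 − MPS = 1 − 0.18 = 0.82.
Spending multiplier = 1/(1 − c + m) = 1/(1 − 0.82 + 0.43) = 1/0.61 ≈ 1.639.
ΔY = k × ΔG = (+$475 billion) / 0.61 ≈ +$779 billion.

+$779 billion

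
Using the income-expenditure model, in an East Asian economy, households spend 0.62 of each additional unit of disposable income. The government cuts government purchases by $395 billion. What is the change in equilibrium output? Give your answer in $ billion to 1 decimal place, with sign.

Government-spending multiplier = 1/(1 − MPC) = 1/(1 − 0.62) = 1/0.38 ≈ 2.632.
ΔY = k × ΔG = (−$395 billion) / 0.38 ≈ −$1,039.5 billion.

−$1,039.5 billion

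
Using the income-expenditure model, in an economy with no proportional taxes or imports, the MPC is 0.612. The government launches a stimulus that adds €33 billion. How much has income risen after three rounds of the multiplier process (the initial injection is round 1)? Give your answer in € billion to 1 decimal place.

Round 1 adds ΔG = €33 billion; each later round is MPC = 0.612 times the previous.
After 3 rounds: 33 + 20.196 + 12.359952 = ΔG·(1 − c^3)/(1 − c) = 33 × (1 − 0.229220928)/0.388 ≈ €65.6 billion.

€65.6 billion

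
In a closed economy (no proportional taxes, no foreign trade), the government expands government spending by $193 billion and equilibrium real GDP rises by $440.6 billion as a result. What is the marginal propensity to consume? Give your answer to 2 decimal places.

0.56

Implied spending multiplier k = ΔY/ΔG = 440.6/193 ≈ 2.2829.
Since k = 1/(1 − MPC), MPC = 1 − 1/k = 1 − ΔG/ΔY = 1 − 193/440.6 ≈ 0.56.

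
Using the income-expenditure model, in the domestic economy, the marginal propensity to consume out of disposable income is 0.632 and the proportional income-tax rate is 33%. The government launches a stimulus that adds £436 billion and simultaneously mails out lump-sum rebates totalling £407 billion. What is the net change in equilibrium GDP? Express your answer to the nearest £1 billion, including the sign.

Expenditure multiplier = 1/(1 − c(1−t)) = 1/(1 − 0.632×0.67) = 1/0.57656 ≈ 1.734.
ΔG contributes k·ΔG = (+£436 billion) / 0.57656 ≈ +£756.2 billion.
ΔT of −£407 billion changes first-round spending by −c·ΔT = +£257.224 billion, contributing k·(−c·ΔT) = (+£257.224 billion) / 0.57656 ≈ +£446.1 billion.
Net ΔY = k(ΔG − c·ΔT) = (+£693.224 billion) / 0.57656 ≈ +£1,202 billion.

+£1,202 billion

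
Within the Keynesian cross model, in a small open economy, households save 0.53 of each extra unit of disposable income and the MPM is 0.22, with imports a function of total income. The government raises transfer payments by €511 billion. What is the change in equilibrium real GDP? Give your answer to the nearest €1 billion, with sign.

MPC = 1 − MPS = 1 − 0.53 = 0.47.
The transfer change shifts disposable income by +€511 billion, so first-round consumption changes by c·ΔTR = 0.47 × (+€511 billion) = +€240.17 billion.
Expenditure multiplier = 1/(1 − c + m) = 1/(1 − 0.47 + 0.22) = 1/0.75 ≈ 1.333.
The transfer multiplier is c × k ≈ 0.627, so ΔY = k × (c·ΔTR) = (+€240.17 billion) / 0.75 ≈ +€320 billion.

+€320 billion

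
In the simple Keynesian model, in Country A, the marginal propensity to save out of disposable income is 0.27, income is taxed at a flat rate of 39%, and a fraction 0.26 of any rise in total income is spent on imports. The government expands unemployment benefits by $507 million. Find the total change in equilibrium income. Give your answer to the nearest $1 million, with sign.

+$454 million

MPC = 1 − MPS = 1 − 0.27 = 0.73.
The transfer change shifts disposable income by +$507 million, so first-round consumption changes by c·ΔTR = 0.73 × (+$507 million) = +$370.11 million.
Expenditure multiplier = 1/(1 − c(1−t) + m) = 1/(1 − 0.73×0.61 + 0.26) = 1/0.8147 ≈ 1.227.
The transfer multiplier is c × k ≈ 0.896, so ΔY = k × (c·ΔTR) = (+$370.11 million) / 0.8147 ≈ +$454 million.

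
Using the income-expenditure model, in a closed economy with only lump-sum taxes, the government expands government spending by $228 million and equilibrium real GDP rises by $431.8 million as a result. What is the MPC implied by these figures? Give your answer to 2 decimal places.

Implied spending multiplier k = ΔY/ΔG = 431.8/228 ≈ 1.8939.
Since k = 1/(1 − MPC), MPC = 1 − 1/k = 1 − ΔG/ΔY = 1 − 228/431.8 ≈ 0.47.

0.47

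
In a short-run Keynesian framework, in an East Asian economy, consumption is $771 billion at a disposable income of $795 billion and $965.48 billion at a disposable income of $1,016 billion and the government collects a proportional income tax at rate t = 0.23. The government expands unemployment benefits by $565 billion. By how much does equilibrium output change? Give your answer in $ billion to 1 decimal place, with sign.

+$1,542.2 billion

MPC = ΔC/ΔYd = (965.48 − 771)/(1,016 − 795) = 194.48/221 = 0.88.
The transfer change shifts disposable income by +$565 billion, so first-round consumption changes by c·ΔTR = 0.88 × (+$565 billion) = +$497.2 billion.
Expenditure multiplier = 1/(1 − c(1−t)) = 1/(1 − 0.88×0.77) = 1/0.3224 ≈ 3.102.
The transfer multiplier is c × k ≈ 2.73, so ΔY = k × (c·ΔTR) = (+$497.2 billion) / 0.3224 ≈ +$1,542.2 billion.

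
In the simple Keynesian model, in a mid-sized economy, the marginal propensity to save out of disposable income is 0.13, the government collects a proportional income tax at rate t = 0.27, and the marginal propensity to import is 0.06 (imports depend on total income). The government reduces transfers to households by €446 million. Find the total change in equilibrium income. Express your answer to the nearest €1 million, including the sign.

−€913 million

MPC = 1 − MPS = 1 − 0.13 = 0.87.
The transfer change shifts disposable income by −€446 million, so first-round consumption changes by c·ΔTR = 0.87 × (−€446 million) = −€388.02 million.
Expenditure multiplier = 1/(1 − c(1−t) + m) = 1/(1 − 0.87×0.73 + 0.06) = 1/0.4249 ≈ 2.353.
The transfer multiplier is c × k ≈ 2.048, so ΔY = k × (c·ΔTR) = (−€388.02 million) / 0.4249 ≈ −€913 million.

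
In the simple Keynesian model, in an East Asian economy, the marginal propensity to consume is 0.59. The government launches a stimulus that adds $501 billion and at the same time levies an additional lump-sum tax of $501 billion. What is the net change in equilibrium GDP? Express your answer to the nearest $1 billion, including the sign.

+$501 billion

Expenditure multiplier = 1/(1 − MPC) = 1/(1 − 0.59) = 1/0.41 ≈ 2.439.
ΔG contributes k·ΔG = (+$501 billion) / 0.41 ≈ +$1,222 billion.
ΔT of +$501 billion changes first-round spending by −c·ΔT = −$295.59 billion, contributing k·(−c·ΔT) = (−$295.59 billion) / 0.41 ≈ −$721 billion.
With ΔG = ΔT and no other leakages, the balanced-budget multiplier is 1, so ΔY = ΔG = +$501 billion.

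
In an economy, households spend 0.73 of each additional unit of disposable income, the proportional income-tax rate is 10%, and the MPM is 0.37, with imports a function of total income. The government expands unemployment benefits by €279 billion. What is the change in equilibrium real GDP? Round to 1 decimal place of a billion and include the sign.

+€285.7 billion

The transfer change shifts disposable income by +€279 billion, so first-round consumption changes by c·ΔTR = 0.73 × (+€279 billion) = +€203.67 billion.
Expenditure multiplier = 1/(1 − c(1−t) + m) = 1/(1 − 0.73×0.9 + 0.37) = 1/0.713 ≈ 1.403.
The transfer multiplier is c × k ≈ 1.024, so ΔY = k × (c·ΔTR) = (+€203.67 billion) / 0.713 ≈ +€285.7 billion.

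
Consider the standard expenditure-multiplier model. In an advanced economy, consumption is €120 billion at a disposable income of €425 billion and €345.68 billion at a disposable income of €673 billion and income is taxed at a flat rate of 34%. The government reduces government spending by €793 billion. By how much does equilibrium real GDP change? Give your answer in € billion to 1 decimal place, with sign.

MPC = ΔC/ΔYd = (345.68 − 120)/(673 − 425) = 225.68/248 = 0.91.
Expenditure multiplier = 1/(1 − c(1−t)) = 1/(1 − 0.91×0.66) = 1/0.3994 ≈ 2.504.
ΔY = k × ΔG = (−€793 billion) / 0.3994 ≈ −€1,985.5 billion.

−€1,985.5 billion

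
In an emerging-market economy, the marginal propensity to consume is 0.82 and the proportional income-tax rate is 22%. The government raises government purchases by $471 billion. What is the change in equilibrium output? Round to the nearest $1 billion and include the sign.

Government-spending multiplier = 1/(1 − c(1−t)) = 1/(1 − 0.82×0.78) = 1/0.3604 ≈ 2.775.
ΔY = k × ΔG = (+$471 billion) / 0.3604 ≈ +$1,307 billion.

+$1,307 billion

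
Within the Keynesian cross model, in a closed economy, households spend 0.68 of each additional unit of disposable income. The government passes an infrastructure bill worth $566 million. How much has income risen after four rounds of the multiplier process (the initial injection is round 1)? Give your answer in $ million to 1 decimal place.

$1,390.6 million

Round 1 adds ΔG = $566 million; each later round is MPC = 0.68 times the previous.
After 4 rounds: 566 + 384.88 + 261.7184 + 177.968512 = ΔG·(1 − c^4)/(1 − c) = 566 × (1 − 0.21381376)/0.32 ≈ $1,390.6 million.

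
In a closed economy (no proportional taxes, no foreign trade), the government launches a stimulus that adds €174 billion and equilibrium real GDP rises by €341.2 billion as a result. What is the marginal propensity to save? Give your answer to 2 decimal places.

0.51

Implied spending multiplier k = ΔY/ΔG = 341.2/174 ≈ 1.9609.
Since k = 1/(1 − MPC), MPC = 1 − 1/k = 1 − ΔG/ΔY = 1 − 174/341.2 ≈ 0.49.
MPS = 1 − MPC = 0.51.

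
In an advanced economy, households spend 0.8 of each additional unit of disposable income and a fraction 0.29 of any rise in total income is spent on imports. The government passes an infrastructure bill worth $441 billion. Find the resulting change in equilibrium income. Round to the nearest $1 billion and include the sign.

Government-spending multiplier = 1/(1 − c + m) = 1/(1 − 0.8 + 0.29) = 1/0.49 ≈ 2.041.
ΔY = k × ΔG = (+$441 billion) / 0.49 = +$900 billion.

+$900 billion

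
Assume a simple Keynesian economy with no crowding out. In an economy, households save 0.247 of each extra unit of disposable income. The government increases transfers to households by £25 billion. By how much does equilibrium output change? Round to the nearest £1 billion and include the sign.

+£76 billion

MPC = 1 − MPS = 1 − 0.247 = 0.753.
The transfer change shifts disposable income by +£25 billion, so first-round consumption changes by c·ΔTR = 0.753 × (+£25 billion) = +£18.825 billion.
Expenditure multiplier = 1/(1 − MPC) = 1/(1 − 0.753) = 1/0.247 ≈ 4.049.
The transfer multiplier is c × k ≈ 3.049, so ΔY = k × (c·ΔTR) = (+£18.825 billion) / 0.247 ≈ +£76 billion.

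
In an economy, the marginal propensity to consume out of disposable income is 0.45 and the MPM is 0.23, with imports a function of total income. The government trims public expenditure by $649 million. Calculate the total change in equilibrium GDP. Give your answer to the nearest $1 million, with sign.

−$832 million

Government-spending multiplier = 1/(1 − c + m) = 1/(1 − 0.45 + 0.23) = 1/0.78 ≈ 1.282.
ΔY = k × ΔG = (−$649 million) / 0.78 ≈ −$832 million.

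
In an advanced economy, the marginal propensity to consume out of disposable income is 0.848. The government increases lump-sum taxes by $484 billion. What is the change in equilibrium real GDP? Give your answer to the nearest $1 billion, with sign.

−$2,700 billion

A lump-sum tax change of +$484 billion shifts disposable income by −$484 billion; first-round consumption changes by −c × ΔT = −0.848 × (+$484 billion) = −$410.432 billion.
Expenditure multiplier = 1/(1 − MPC) = 1/(1 − 0.848) = 1/0.152 ≈ 6.579.
The tax multiplier is −c × k ≈ −5.579, so ΔY = k × (−c·ΔT) = (−$410.432 billion) / 0.152 ≈ −$2,700 billion.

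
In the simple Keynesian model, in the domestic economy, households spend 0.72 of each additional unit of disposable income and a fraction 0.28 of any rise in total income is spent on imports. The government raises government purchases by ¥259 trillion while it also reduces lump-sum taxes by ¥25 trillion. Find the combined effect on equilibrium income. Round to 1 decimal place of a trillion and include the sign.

+¥494.6 trillion

Expenditure multiplier = 1/(1 − c + m) = 1/(1 − 0.72 + 0.28) = 1/0.56 ≈ 1.786.
ΔG contributes k·ΔG = (+¥259 trillion) / 0.56 = +¥462.5 trillion.
ΔT of −¥25 trillion changes first-round spending by −c·ΔT = +¥18 trillion, contributing k·(−c·ΔT) = (+¥18 trillion) / 0.56 ≈ +¥32.1 trillion.
Net ΔY = k(ΔG − c·ΔT) = (+¥277 trillion) / 0.56 ≈ +¥494.6 trillion.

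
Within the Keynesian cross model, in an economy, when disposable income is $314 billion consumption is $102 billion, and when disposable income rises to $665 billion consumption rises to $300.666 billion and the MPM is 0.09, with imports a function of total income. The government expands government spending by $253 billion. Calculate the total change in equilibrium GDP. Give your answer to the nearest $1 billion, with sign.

MPC = ΔC/ΔYd = (300.666 − 102)/(665 − 314) = 198.666/351 = 0.566.
Expenditure multiplier = 1/(1 − c + m) = 1/(1 − 0.566 + 0.09) = 1/0.524 ≈ 1.908.
ΔY = k × ΔG = (+$253 billion) / 0.524 ≈ +$483 billion.

+$483 billion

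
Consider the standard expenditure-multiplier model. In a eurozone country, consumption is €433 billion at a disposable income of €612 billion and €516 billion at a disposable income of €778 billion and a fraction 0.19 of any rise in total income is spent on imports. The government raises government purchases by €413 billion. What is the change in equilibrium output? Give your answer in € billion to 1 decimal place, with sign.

MPC = ΔC/ΔYd = (516 − 433)/(778 − 612) = 83/166 = 0.5.
Government-spending multiplier = 1/(1 − c + m) = 1/(1 − 0.5 + 0.19) = 1/0.69 ≈ 1.449.
ΔY = k × ΔG = (+€413 billion) / 0.69 ≈ +€598.6 billion.

+€598.6 billion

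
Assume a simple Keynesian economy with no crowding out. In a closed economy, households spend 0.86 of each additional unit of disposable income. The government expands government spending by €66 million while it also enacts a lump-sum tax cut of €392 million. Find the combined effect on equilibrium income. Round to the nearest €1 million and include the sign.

Expenditure multiplier = 1/(1 − MPC) = 1/(1 − 0.86) = 1/0.14 ≈ 7.143.
ΔG contributes k·ΔG = (+€66 million) / 0.14 ≈ +€471.4 million.
ΔT of −€392 million changes first-round spending by −c·ΔT = +€337.12 million, contributing k·(−c·ΔT) = (+€337.12 million) / 0.14 = +€2,408 million.
Net ΔY = k(ΔG − c·ΔT) = (+€403.12 million) / 0.14 ≈ +€2,879 million.

+€2,879 million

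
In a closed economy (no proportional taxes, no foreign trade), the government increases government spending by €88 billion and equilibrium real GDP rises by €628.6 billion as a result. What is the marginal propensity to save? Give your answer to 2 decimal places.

0.14

Implied spending multiplier k = ΔY/ΔG = 628.6/88 ≈ 7.1432.
Since k = 1/(1 − MPC), MPC = 1 − 1/k = 1 − ΔG/ΔY = 1 − 88/628.6 ≈ 0.86.
MPS = 1 − MPC = 0.14.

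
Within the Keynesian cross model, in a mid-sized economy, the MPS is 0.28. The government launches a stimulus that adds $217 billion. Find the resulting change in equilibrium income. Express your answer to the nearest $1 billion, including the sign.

+$775 billion

MPC = 1 − MPS = 1 − 0.28 = 0.72.
Spending multiplier = 1/(1 − MPC) = 1/(1 − 0.72) = 1/0.28 ≈ 3.571.
ΔY = k × ΔG = (+$217 billion) / 0.28 = +$775 billion.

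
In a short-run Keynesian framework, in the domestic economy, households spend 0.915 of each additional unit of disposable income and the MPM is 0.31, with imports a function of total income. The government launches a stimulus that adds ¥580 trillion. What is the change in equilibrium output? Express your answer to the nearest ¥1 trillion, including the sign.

Expenditure multiplier = 1/(1 − c + m) = 1/(1 − 0.915 + 0.31) = 1/0.395 ≈ 2.532.
ΔY = k × ΔG = (+¥580 trillion) / 0.395 ≈ +¥1,468 trillion.

+¥1,468 trillion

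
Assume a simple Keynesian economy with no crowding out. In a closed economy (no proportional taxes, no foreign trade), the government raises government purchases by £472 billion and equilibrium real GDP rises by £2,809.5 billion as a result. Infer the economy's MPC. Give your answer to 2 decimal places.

0.83

Implied spending multiplier k = ΔY/ΔG = 2,809.5/472 ≈ 5.9523.
Since k = 1/(1 − MPC), MPC = 1 − 1/k = 1 − ΔG/ΔY = 1 − 472/2,809.5 ≈ 0.83.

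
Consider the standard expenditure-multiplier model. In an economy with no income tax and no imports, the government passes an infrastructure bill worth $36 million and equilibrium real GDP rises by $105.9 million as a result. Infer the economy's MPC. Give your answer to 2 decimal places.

Implied spending multiplier k = ΔY/ΔG = 105.9/36 ≈ 2.9417.
Since k = 1/(1 − MPC), MPC = 1 − 1/k = 1 − ΔG/ΔY = 1 − 36/105.9 ≈ 0.66.

0.66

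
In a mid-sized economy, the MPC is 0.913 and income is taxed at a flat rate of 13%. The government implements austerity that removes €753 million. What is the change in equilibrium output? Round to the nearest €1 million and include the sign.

Government-spending multiplier = 1/(1 − c(1−t)) = 1/(1 − 0.913×0.87) = 1/0.20569 ≈ 4.862.
ΔY = k × ΔG = (−€753 million) / 0.20569 ≈ −€3,661 million.

−€3,661 million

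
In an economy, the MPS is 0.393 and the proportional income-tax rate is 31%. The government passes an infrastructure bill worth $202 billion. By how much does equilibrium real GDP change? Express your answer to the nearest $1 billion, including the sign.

+$348 billion

MPC = 1 − MPS = 1 − 0.393 = 0.607.
Expenditure multiplier = 1/(1 − c(1−t)) = 1/(1 − 0.607×0.69) = 1/0.58117 ≈ 1.721.
ΔY = k × ΔG = (+$202 billion) / 0.58117 ≈ +$348 billion.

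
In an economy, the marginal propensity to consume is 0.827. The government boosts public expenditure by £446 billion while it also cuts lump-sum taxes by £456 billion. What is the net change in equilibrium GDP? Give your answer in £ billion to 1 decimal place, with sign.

Expenditure multiplier = 1/(1 − MPC) = 1/(1 − 0.827) = 1/0.173 ≈ 5.78.
ΔG contributes k·ΔG = (+£446 billion) / 0.173 ≈ +£2,578 billion.
ΔT of −£456 billion changes first-round spending by −c·ΔT = +£377.112 billion, contributing k·(−c·ΔT) = (+£377.112 billion) / 0.173 ≈ +£2,179.8 billion.
Net ΔY = k(ΔG − c·ΔT) = (+£823.112 billion) / 0.173 ≈ +£4,757.9 billion.

+£4,757.9 billion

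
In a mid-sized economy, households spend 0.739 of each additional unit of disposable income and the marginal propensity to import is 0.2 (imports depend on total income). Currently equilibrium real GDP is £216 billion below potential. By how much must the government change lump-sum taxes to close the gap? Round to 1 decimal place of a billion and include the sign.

−£134.7 billion

Spending multiplier = 1/(1 − c + m) = 1/(1 − 0.739 + 0.2) = 1/0.461 ≈ 2.169.
Tax multiplier = −c·k = −0.739/0.461 ≈ −1.603. Need ΔY = +£216 billion, so ΔT = ΔY/(−c·k) = −(+£216 billion) × 0.461 / 0.739 ≈ −£134.7 billion.
The government should cut lump-sum taxes by £134.7 billion.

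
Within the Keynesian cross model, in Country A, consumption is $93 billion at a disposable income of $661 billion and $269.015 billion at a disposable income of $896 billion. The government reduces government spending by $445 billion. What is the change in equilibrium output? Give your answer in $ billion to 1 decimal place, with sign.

−$1,772.9 billion

MPC = ΔC/ΔYd = (269.015 − 93)/(896 − 661) = 176.015/235 = 0.749.
Spending multiplier = 1/(1 − MPC) = 1/(1 − 0.749) = 1/0.251 ≈ 3.984.
ΔY = k × ΔG = (−$445 billion) / 0.251 ≈ −$1,772.9 billion.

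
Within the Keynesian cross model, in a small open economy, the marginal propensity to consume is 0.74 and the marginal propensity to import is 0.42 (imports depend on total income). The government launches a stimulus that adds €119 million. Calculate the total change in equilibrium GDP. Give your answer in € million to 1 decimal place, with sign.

+€175.0 million

Spending multiplier = 1/(1 − c + m) = 1/(1 − 0.74 + 0.42) = 1/0.68 ≈ 1.471.
ΔY = k × ΔG = (+€119 million) / 0.68 = +€175 million.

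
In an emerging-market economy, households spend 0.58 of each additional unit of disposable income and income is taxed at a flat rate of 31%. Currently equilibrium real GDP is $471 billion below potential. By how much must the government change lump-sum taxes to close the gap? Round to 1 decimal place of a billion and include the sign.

Spending multiplier = 1/(1 − c(1−t)) = 1/(1 − 0.58×0.69) = 1/0.5998 ≈ 1.667.
Tax multiplier = −c·k = −0.58/0.5998 ≈ −0.967. Need ΔY = +$471 billion, so ΔT = ΔY/(−c·k) = −(+$471 billion) × 0.5998 / 0.58 ≈ −$487.1 billion.
The government should cut lump-sum taxes by $487.1 billion.

−$487.1 billion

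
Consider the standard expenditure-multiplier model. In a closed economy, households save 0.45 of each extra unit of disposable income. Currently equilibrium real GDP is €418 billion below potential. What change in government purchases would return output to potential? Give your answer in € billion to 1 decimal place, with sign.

+€188.1 billion

MPC = 1 − MPS = 1 − 0.45 = 0.55.
Spending multiplier = 1/(1 − MPC) = 1/(1 − 0.55) = 1/0.45 ≈ 2.222.
Need ΔY = +€418 billion, so ΔG = ΔY/k = (+€418 billion) × 0.45 = +€188.1 billion.
The government should increase government purchases by €188.1 billion.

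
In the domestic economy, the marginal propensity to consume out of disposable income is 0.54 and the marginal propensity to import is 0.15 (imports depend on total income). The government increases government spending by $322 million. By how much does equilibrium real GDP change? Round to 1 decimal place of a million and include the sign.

+$527.9 million

Spending multiplier = 1/(1 − c + m) = 1/(1 − 0.54 + 0.15) = 1/0.61 ≈ 1.639.
ΔY = k × ΔG = (+$322 million) / 0.61 ≈ +$527.9 million.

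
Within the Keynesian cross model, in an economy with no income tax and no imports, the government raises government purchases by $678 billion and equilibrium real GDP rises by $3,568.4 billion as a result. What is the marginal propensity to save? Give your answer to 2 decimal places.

0.19

Implied spending multiplier k = ΔY/ΔG = 3,568.4/678 ≈ 5.2631.
Since k = 1/(1 − MPC), MPC = 1 − 1/k = 1 − ΔG/ΔY = 1 − 678/3,568.4 ≈ 0.81.
MPS = 1 − MPC = 0.19.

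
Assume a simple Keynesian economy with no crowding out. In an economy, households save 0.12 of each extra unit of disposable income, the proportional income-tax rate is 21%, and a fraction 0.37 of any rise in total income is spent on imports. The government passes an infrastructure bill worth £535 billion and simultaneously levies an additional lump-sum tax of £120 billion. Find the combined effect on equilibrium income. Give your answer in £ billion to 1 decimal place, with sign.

+£636.3 billion

MPC = 1 − MPS = 1 − 0.12 = 0.88.
Expenditure multiplier = 1/(1 − c(1−t) + m) = 1/(1 − 0.88×0.79 + 0.37) = 1/0.6748 ≈ 1.482.
ΔG contributes k·ΔG = (+£535 billion) / 0.6748 ≈ +£792.8 billion.
ΔT of +£120 billion changes first-round spending by −c·ΔT = −£105.6 billion, contributing k·(−c·ΔT) = (−£105.6 billion) / 0.6748 ≈ −£156.5 billion.
Net ΔY = k(ΔG − c·ΔT) = (+£429.4 billion) / 0.6748 ≈ +£636.3 billion.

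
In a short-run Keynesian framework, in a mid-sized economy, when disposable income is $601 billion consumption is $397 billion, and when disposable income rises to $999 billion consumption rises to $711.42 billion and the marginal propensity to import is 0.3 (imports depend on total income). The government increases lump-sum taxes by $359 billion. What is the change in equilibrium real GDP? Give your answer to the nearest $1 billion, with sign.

−$556 billion

MPC = ΔC/ΔYd = (711.42 − 397)/(999 − 601) = 314.42/398 = 0.79.
A lump-sum tax change of +$359 billion shifts disposable income by −$359 billion; first-round consumption changes by −c × ΔT = −0.79 × (+$359 billion) = −$283.61 billion.
Expenditure multiplier = 1/(1 − c + m) = 1/(1 − 0.79 + 0.3) = 1/0.51 ≈ 1.961.
The tax multiplier is −c × k ≈ −1.549, so ΔY = k × (−c·ΔT) = (−$283.61 billion) / 0.51 ≈ −$556 billion.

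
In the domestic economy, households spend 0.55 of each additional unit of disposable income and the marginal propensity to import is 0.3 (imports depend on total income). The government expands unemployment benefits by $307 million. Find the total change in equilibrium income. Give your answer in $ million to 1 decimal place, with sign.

+$225.1 million

The transfer change shifts disposable income by +$307 million, so first-round consumption changes by c·ΔTR = 0.55 × (+$307 million) = +$168.85 million.
Expenditure multiplier = 1/(1 − c + m) = 1/(1 − 0.55 + 0.3) = 1/0.75 ≈ 1.333.
The transfer multiplier is c × k ≈ 0.733, so ΔY = k × (c·ΔTR) = (+$168.85 million) / 0.75 ≈ +$225.1 million.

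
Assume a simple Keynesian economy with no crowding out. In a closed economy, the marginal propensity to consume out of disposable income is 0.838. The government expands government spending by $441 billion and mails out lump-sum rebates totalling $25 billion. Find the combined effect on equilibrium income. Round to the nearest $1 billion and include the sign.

Expenditure multiplier = 1/(1 − MPC) = 1/(1 − 0.838) = 1/0.162 ≈ 6.173.
ΔG contributes k·ΔG = (+$441 billion) / 0.162 ≈ +$2,722.2 billion.
ΔT of −$25 billion changes first-round spending by −c·ΔT = +$20.95 billion, contributing k·(−c·ΔT) = (+$20.95 billion) / 0.162 ≈ +$129.3 billion.
Net ΔY = k(ΔG − c·ΔT) = (+$461.95 billion) / 0.162 ≈ +$2,852 billion.

+$2,852 billion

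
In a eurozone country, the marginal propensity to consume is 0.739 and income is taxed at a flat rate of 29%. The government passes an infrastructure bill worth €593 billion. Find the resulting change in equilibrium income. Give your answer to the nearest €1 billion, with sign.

Spending multiplier = 1/(1 − c(1−t)) = 1/(1 − 0.739×0.71) = 1/0.47531 ≈ 2.104.
ΔY = k × ΔG = (+€593 billion) / 0.47531 ≈ +€1,248 billion.

+€1,248 billion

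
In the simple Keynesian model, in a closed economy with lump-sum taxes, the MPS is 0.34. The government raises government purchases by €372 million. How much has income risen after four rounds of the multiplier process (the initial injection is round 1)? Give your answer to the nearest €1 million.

MPC = 1 − MPS = 1 − 0.34 = 0.66.
Round 1 adds ΔG = €372 million; each later round is MPC = 0.66 times the previous.
After 4 rounds: 372 + 245.52 + 162.0432 + 106.948512 = ΔG·(1 − c^4)/(1 − c) = 372 × (1 − 0.18974736)/0.34 ≈ €887 million.

€887 million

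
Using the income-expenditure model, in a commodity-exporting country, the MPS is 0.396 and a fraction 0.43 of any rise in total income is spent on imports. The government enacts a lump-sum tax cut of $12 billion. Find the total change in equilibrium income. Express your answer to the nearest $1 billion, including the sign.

MPC = 1 − MPS = 1 − 0.396 = 0.604.
A lump-sum tax change of −$12 billion shifts disposable income by +$12 billion; first-round consumption changes by −c × ΔT = −0.604 × (−$12 billion) = +$7.248 billion.
Expenditure multiplier = 1/(1 − c + m) = 1/(1 − 0.604 + 0.43) = 1/0.826 ≈ 1.211.
The tax multiplier is −c × k ≈ −0.731, so ΔY = k × (−c·ΔT) = (+$7.248 billion) / 0.826 ≈ +$9 billion.

+$9 billion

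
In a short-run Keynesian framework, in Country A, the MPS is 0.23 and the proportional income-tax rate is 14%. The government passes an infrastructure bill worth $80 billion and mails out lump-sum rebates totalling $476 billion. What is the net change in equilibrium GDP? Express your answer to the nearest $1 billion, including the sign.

+$1,322 billion

MPC = 1 − MPS = 1 − 0.23 = 0.77.
Expenditure multiplier = 1/(1 − c(1−t)) = 1/(1 − 0.77×0.86) = 1/0.3378 ≈ 2.96.
ΔG contributes k·ΔG = (+$80 billion) / 0.3378 ≈ +$236.8 billion.
ΔT of −$476 billion changes first-round spending by −c·ΔT = +$366.52 billion, contributing k·(−c·ΔT) = (+$366.52 billion) / 0.3378 ≈ +$1,085 billion.
Net ΔY = k(ΔG − c·ΔT) = (+$446.52 billion) / 0.3378 ≈ +$1,322 billion.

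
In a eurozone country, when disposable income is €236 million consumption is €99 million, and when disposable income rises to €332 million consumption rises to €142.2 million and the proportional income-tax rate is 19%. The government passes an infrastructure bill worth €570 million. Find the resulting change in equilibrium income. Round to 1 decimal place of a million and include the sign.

MPC = ΔC/ΔYd = (142.2 − 99)/(332 − 236) = 43.2/96 = 0.45.
Expenditure multiplier = 1/(1 − c(1−t)) = 1/(1 − 0.45×0.81) = 1/0.6355 ≈ 1.574.
ΔY = k × ΔG = (+€570 million) / 0.6355 ≈ +€896.9 million.

+€896.9 million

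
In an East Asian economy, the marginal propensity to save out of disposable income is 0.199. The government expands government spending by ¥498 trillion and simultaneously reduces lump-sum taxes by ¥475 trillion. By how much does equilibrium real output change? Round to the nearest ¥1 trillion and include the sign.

MPC = 1 − MPS = 1 − 0.199 = 0.801.
Expenditure multiplier = 1/(1 − MPC) = 1/(1 − 0.801) = 1/0.199 ≈ 5.025.
ΔG contributes k·ΔG = (+¥498 trillion) / 0.199 ≈ +¥2,502.5 trillion.
ΔT of −¥475 trillion changes first-round spending by −c·ΔT = +¥380.475 trillion, contributing k·(−c·ΔT) = (+¥380.475 trillion) / 0.199 ≈ +¥1,911.9 trillion.
Net ΔY = k(ΔG − c·ΔT) = (+¥878.475 trillion) / 0.199 ≈ +¥4,414 trillion.

+¥4,414 trillion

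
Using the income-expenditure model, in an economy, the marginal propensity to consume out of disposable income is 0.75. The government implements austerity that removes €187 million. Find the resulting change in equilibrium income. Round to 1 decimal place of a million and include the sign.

Expenditure multiplier = 1/(1 − MPC) = 1/(1 − 0.75) = 1/0.25 = 4.
ΔY = k × ΔG = (−€187 million) / 0.25 = −€748 million.

−€748.0 million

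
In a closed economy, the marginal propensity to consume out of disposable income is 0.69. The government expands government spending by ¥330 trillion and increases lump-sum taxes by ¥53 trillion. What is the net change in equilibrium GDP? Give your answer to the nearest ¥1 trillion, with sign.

Expenditure multiplier = 1/(1 − MPC) = 1/(1 − 0.69) = 1/0.31 ≈ 3.226.
ΔG contributes k·ΔG = (+¥330 trillion) / 0.31 ≈ +¥1,064.5 trillion.
ΔT of +¥53 trillion changes first-round spending by −c·ΔT = −¥36.57 trillion, contributing k·(−c·ΔT) = (−¥36.57 trillion) / 0.31 ≈ −¥118 trillion.
Net ΔY = k(ΔG − c·ΔT) = (+¥293.43 trillion) / 0.31 ≈ +¥947 trillion.

+¥947 trillion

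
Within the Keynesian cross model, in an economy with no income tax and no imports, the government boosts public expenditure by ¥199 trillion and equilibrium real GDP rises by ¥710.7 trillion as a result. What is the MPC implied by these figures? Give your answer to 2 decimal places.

Implied spending multiplier k = ΔY/ΔG = 710.7/199 ≈ 3.5714.
Since k = 1/(1 − MPC), MPC = 1 − 1/k = 1 − ΔG/ΔY = 1 − 199/710.7 ≈ 0.72.

0.72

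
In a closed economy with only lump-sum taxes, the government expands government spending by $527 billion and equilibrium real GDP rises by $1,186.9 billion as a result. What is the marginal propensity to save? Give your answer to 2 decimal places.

Implied spending multiplier k = ΔY/ΔG = 1,186.9/527 ≈ 2.2522.
Since k = 1/(1 − MPC), MPC = 1 − 1/k = 1 − ΔG/ΔY = 1 − 527/1,186.9 ≈ 0.56.
MPS = 1 − MPC = 0.44.

0.44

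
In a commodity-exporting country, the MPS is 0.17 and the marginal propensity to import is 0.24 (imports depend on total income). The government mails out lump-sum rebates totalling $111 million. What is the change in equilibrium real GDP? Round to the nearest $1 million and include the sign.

+$225 million

MPC = 1 − MPS = 1 − 0.17 = 0.83.
A lump-sum tax change of −$111 million shifts disposable income by +$111 million; first-round consumption changes by −c × ΔT = −0.83 × (−$111 million) = +$92.13 million.
Expenditure multiplier = 1/(1 − c + m) = 1/(1 − 0.83 + 0.24) = 1/0.41 ≈ 2.439.
The tax multiplier is −c × k ≈ −2.024, so ΔY = k × (−c·ΔT) = (+$92.13 million) / 0.41 ≈ +$225 million.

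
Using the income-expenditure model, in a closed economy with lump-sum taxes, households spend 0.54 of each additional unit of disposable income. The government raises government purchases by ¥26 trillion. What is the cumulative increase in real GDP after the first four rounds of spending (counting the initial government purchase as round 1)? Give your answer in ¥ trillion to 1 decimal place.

Round 1 adds ΔG = ¥26 trillion; each later round is MPC = 0.54 times the previous.
After 4 rounds: 26 + 14.04 + 7.5816 + 4.094064 = ΔG·(1 − c^4)/(1 − c) = 26 × (1 − 0.08503056)/0.46 ≈ ¥51.7 trillion.

¥51.7 trillion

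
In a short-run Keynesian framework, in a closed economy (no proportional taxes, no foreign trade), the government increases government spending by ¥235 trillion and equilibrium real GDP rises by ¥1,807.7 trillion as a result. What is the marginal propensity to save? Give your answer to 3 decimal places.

0.130

Implied spending multiplier k = ΔY/ΔG = 1,807.7/235 ≈ 7.6923.
Since k = 1/(1 − MPC), MPC = 1 − 1/k = 1 − ΔG/ΔY = 1 − 235/1,807.7 ≈ 0.870.
MPS = 1 − MPC = 0.130.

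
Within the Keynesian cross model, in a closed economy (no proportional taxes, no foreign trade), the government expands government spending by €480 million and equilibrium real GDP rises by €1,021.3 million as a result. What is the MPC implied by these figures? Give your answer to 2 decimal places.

0.53

Implied spending multiplier k = ΔY/ΔG = 1,021.3/480 ≈ 2.1277.
Since k = 1/(1 − MPC), MPC = 1 − 1/k = 1 − ΔG/ΔY = 1 − 480/1,021.3 ≈ 0.53.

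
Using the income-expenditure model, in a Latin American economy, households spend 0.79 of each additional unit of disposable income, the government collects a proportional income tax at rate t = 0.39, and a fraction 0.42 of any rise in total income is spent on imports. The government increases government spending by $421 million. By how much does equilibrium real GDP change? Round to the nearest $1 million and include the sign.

+$449 million

Expenditure multiplier = 1/(1 − c(1−t) + m) = 1/(1 − 0.79×0.61 + 0.42) = 1/0.9381 ≈ 1.066.
ΔY = k × ΔG = (+$421 million) / 0.9381 ≈ +$449 million.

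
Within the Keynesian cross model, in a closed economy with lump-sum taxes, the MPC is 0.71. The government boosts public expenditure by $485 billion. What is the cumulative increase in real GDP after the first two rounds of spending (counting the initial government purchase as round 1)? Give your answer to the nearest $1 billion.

$829 billion

Round 1 adds ΔG = $485 billion; each later round is MPC = 0.71 times the previous.
After 2 rounds: 485 + 344.35 = ΔG·(1 − c^2)/(1 − c) = 485 × (1 − 0.5041)/0.29 ≈ $829 billion.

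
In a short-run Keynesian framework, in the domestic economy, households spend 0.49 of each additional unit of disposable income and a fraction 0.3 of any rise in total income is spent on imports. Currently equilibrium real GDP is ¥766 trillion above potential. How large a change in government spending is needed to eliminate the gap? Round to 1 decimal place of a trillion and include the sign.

Spending multiplier = 1/(1 − c + m) = 1/(1 − 0.49 + 0.3) = 1/0.81 ≈ 1.235.
Need ΔY = −¥766 trillion, so ΔG = ΔY/k = (−¥766 trillion) × 0.81 ≈ −¥620.5 trillion.
The government should cut government spending by ¥620.5 trillion.

−¥620.5 trillion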